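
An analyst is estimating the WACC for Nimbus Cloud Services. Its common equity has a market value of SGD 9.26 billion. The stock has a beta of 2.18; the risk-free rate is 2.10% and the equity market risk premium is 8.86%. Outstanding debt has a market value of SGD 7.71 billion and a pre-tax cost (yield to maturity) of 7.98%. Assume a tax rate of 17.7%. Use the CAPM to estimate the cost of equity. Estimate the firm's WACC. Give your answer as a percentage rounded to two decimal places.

14.67%

Cost of equity via CAPM: Re = 2.1% + 2.18 × 8.86% = 21.4148%.
Total capital V = 9.26 + 7.71 = 16.97.
Equity: weight = 9.26/16.97 = 0.5457; cost = 21.4148%.
Debt: weight = 7.71/16.97 = 0.4543; after-tax cost = 7.98% × (1 − 17.7%) = 6.5675%.
WACC = 0.5457 × 21.4148% + 0.4543 × 6.5675% = 14.6692%.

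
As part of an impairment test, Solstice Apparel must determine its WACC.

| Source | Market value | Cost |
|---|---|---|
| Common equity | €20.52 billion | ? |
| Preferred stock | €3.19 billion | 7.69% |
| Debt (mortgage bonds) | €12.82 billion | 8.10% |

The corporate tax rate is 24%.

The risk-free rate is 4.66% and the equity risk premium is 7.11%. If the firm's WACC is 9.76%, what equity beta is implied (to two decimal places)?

1.08

Total capital V = 20.52 + 3.19 + 12.82 = 36.53.
Equity weight = 20.52/36.53 = 0.5617.
Preferred weight = 3.19/36.53 = 0.0873.
Mortgage bonds weight = 12.82/36.53 = 0.3509.
Debt contribution = 0.3509 × 8.1% × (1 − 24%) = 2.1604%.
Preferred contribution = 0.0873 × 7.69% = 0.6715%.
Required equity contribution = 9.76% − 2.8319% = 6.9281%  ⇒  Re = 12.3334%.
CAPM: 12.3334% = 4.66% + β × 7.11%  ⇒  β = 1.0792.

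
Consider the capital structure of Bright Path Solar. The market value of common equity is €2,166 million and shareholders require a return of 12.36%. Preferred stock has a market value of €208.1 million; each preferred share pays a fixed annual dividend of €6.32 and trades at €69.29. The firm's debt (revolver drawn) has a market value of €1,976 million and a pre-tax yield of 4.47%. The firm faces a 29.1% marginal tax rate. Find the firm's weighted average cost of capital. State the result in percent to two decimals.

Cost of preferred: Rp = 6.32 / 69.29 = 9.1211%.
Total capital V = 2166 + 208.1 + 1976 = 4350.1.
Equity: weight = 2166/4350.1 = 0.4979; cost = 12.36%.
Preferred: weight = 208.1/4350.1 = 0.0478; cost = 9.1211%.
Revolver drawn: weight = 1976/4350.1 = 0.4542; after-tax cost = 4.47% × (1 − 29.1%) = 3.1692%.
WACC = 0.4979 × 12.3600% + 0.0478 × 9.1211% + 0.4542 × 3.1692% = 8.0302%.

8.03%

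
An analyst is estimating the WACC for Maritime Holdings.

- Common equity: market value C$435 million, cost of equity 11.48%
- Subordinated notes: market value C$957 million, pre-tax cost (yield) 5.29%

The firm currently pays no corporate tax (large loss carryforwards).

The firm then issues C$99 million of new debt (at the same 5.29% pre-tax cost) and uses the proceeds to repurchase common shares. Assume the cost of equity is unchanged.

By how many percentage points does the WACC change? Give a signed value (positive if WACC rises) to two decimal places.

Current WACC:
Total capital V = 435 + 957 = 1392.
Equity: weight = 435/1392 = 0.3125; cost = 11.48%.
Subordinated notes: weight = 957/1392 = 0.6875; after-tax cost = 5.29% × (1 − 0%) = 5.2900%.
WACC = 0.3125 × 11.4800% + 0.6875 × 5.2900% = 7.2244%.
After the change:
Total capital V = 336 + 1056 = 1392.
Equity: weight = 336/1392 = 0.2414; cost = 11.48%.
Subordinated notes: weight = 1056/1392 = 0.7586; after-tax cost = 5.29% × (1 − 0%) = 5.2900%.
WACC = 0.2414 × 11.4800% + 0.7586 × 5.2900% = 6.7841%.
Change in WACC = 6.7841% − 7.2244% = -0.4402 pp.

-0.44 pp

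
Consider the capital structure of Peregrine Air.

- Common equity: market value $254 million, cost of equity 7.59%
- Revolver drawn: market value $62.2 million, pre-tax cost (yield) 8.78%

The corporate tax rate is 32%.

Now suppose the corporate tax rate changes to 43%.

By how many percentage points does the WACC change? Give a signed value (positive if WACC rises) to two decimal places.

Current WACC:
Total capital V = 254 + 62.2 = 316.2.
Equity: weight = 254/316.2 = 0.8033; cost = 7.59%.
Revolver drawn: weight = 62.2/316.2 = 0.1967; after-tax cost = 8.78% × (1 − 32%) = 5.9704%.
WACC = 0.8033 × 7.5900% + 0.1967 × 5.9704% = 7.2714%.
After the change:
Total capital V = 254 + 62.2 = 316.2.
Equity: weight = 254/316.2 = 0.8033; cost = 7.59%.
Revolver drawn: weight = 62.2/316.2 = 0.1967; after-tax cost = 8.78% × (1 − 43%) = 5.0046%.
WACC = 0.8033 × 7.5900% + 0.1967 × 5.0046% = 7.0814%.
Change in WACC = 7.0814% − 7.2714% = -0.1900 pp.

-0.19 pp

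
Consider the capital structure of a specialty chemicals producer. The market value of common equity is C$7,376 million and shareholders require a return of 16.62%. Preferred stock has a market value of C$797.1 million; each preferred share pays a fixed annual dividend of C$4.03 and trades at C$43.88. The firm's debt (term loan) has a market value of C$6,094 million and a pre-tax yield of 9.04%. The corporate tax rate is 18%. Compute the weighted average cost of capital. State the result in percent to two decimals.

12.27%

Cost of preferred: Rp = 4.03 / 43.88 = 9.1841%.
Total capital V = 7376 + 797.1 + 6094 = 14267.1.
Equity: weight = 7376/14267.1 = 0.5170; cost = 16.62%.
Preferred: weight = 797.1/14267.1 = 0.0559; cost = 9.1841%.
Term loan: weight = 6094/14267.1 = 0.4271; after-tax cost = 9.04% × (1 − 18%) = 7.4128%.
WACC = 0.5170 × 16.6200% + 0.0559 × 9.1841% + 0.4271 × 7.4128% = 12.2718%.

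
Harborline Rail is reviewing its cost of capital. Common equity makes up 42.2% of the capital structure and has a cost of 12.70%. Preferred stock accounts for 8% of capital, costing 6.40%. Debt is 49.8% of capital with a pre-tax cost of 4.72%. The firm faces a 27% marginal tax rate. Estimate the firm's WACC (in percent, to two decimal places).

After-tax cost of debt = 4.72% × (1 − 27%) = 3.4456%.
WACC = 0.422 × 12.7000% + 0.080 × 6.4000% + 0.498 × 3.4456% = 7.5873%.

7.59%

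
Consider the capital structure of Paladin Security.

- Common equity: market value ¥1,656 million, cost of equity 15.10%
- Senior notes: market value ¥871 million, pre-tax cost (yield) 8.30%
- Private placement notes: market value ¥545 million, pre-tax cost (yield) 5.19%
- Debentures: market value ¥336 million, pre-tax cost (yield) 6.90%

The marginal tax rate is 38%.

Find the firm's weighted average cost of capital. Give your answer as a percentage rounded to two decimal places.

Total capital V = 1656 + 871 + 545 + 336 = 3408.
Equity: weight = 1656/3408 = 0.4859; cost = 15.1%.
Senior notes: weight = 871/3408 = 0.2556; after-tax cost = 8.3% × (1 − 38%) = 5.1460%.
Private placement notes: weight = 545/3408 = 0.1599; after-tax cost = 5.19% × (1 − 38%) = 3.2178%.
Debentures: weight = 336/3408 = 0.0986; after-tax cost = 6.9% × (1 − 38%) = 4.2780%.
WACC = 0.4859 × 15.1000% + 0.2556 × 5.1460% + 0.1599 × 3.2178% + 0.0986 × 4.2780% = 9.5889%.

9.59%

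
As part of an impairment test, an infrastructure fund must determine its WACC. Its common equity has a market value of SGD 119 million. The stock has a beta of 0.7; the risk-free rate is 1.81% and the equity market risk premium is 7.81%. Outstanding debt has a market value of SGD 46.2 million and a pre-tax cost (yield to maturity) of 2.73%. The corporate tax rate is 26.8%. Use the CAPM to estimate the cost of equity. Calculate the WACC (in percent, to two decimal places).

5.80%

Cost of equity via CAPM: Re = 1.81% + 0.7 × 7.81% = 7.2770%.
Total capital V = 119 + 46.2 = 165.2.
Equity: weight = 119/165.2 = 0.7203; cost = 7.277%.
Debt: weight = 46.2/165.2 = 0.2797; after-tax cost = 2.73% × (1 − 26.8%) = 1.9984%.
WACC = 0.7203 × 7.2770% + 0.2797 × 1.9984% = 5.8008%.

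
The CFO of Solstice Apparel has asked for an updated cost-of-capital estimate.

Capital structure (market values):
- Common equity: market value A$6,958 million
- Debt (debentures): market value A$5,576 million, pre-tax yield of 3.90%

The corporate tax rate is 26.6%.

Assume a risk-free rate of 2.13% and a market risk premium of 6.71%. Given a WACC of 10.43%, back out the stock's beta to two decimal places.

Total capital V = 6958 + 5576 = 12534.
Equity weight = 6958/12534 = 0.5551.
Debentures weight = 5576/12534 = 0.4449.
Debt contribution = 0.4449 × 3.9% × (1 − 26.6%) = 1.2735%.
Required equity contribution = 10.43% − 1.2735% = 9.1565%  ⇒  Re = 16.4944%.
CAPM: 16.4944% = 2.13% + β × 6.71%  ⇒  β = 2.1407.

2.14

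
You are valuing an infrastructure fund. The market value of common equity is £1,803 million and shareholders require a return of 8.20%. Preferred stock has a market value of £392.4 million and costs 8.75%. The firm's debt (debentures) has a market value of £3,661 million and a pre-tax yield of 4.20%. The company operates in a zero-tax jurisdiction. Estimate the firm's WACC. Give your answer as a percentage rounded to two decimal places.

5.74%

Total capital V = 1803 + 392.4 + 3661 = 5856.4.
Equity: weight = 1803/5856.4 = 0.3079; cost = 8.2%.
Preferred: weight = 392.4/5856.4 = 0.0670; cost = 8.75%.
Debentures: weight = 3661/5856.4 = 0.6251; after-tax cost = 4.2% × (1 − 0%) = 4.2000%.
WACC = 0.3079 × 8.2000% + 0.0670 × 8.7500% + 0.6251 × 4.2000% = 5.7363%.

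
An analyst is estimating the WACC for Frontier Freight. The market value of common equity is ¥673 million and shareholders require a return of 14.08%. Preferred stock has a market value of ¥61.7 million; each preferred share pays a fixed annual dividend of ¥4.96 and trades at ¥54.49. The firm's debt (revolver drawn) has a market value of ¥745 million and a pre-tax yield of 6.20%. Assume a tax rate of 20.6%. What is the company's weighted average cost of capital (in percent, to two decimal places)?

9.26%

Cost of preferred: Rp = 4.96 / 54.49 = 9.1026%.
Total capital V = 673 + 61.7 + 745 = 1479.7.
Equity: weight = 673/1479.7 = 0.4548; cost = 14.08%.
Preferred: weight = 61.7/1479.7 = 0.0417; cost = 9.1026%.
Revolver drawn: weight = 745/1479.7 = 0.5035; after-tax cost = 6.2% × (1 − 20.6%) = 4.9228%.
WACC = 0.4548 × 14.0800% + 0.0417 × 9.1026% + 0.5035 × 4.9228% = 9.2620%.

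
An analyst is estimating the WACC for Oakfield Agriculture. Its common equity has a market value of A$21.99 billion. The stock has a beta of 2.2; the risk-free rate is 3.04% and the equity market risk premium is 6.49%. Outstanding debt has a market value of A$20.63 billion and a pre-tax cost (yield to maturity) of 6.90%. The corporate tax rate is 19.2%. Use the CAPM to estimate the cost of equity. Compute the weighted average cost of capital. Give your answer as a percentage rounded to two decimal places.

11.63%

Cost of equity via CAPM: Re = 3.04% + 2.2 × 6.49% = 17.3180%.
Total capital V = 21.99 + 20.63 = 42.62.
Equity: weight = 21.99/42.62 = 0.5160; cost = 17.318%.
Debt: weight = 20.63/42.62 = 0.4840; after-tax cost = 6.9% × (1 − 19.2%) = 5.5752%.
WACC = 0.5160 × 17.3180% + 0.4840 × 5.5752% = 11.6340%.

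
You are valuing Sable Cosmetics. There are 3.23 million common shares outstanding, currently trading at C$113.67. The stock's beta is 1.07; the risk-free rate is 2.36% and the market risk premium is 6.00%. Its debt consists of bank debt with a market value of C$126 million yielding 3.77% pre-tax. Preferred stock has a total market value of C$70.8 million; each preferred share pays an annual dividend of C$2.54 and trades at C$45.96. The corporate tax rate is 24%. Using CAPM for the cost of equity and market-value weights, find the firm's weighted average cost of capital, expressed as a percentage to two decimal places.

Cost of equity via CAPM: Re = 2.36% + 1.07 × 6.0% = 8.7800%.
Cost of preferred: Rp = 2.54 / 45.96 = 5.5265%.
Market value of equity E = 113.67 × 3.23m = 367.1541m.
Total capital V = 367.1541 + 70.8 + 126 = 563.9541.
Equity: weight = 367.1541/563.9541 = 0.6510; cost = 8.78%.
Preferred: weight = 70.8/563.9541 = 0.1255; cost = 5.5265%.
Bank debt: weight = 126/563.9541 = 0.2234; after-tax cost = 3.77% × (1 − 24%) = 2.8652%.
WACC = 0.6510 × 8.7800% + 0.1255 × 5.5265% + 0.2234 × 2.8652% = 7.0500%.

7.05%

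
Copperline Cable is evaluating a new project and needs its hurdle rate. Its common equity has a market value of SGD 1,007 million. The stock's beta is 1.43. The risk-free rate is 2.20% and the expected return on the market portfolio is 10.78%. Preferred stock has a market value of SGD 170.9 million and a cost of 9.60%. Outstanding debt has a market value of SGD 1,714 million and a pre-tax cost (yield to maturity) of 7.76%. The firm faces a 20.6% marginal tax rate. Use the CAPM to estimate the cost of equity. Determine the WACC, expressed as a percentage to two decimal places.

Market risk premium = 10.78% − 2.2% = 8.58%.
Cost of equity via CAPM: Re = 2.2% + 1.43 × 8.58% = 14.4694%.
Total capital V = 1007 + 170.9 + 1714 = 2891.9.
Equity: weight = 1007/2891.9 = 0.3482; cost = 14.4694%.
Preferred: weight = 170.9/2891.9 = 0.0591; cost = 9.6%.
Debt: weight = 1714/2891.9 = 0.5927; after-tax cost = 7.76% × (1 − 20.6%) = 6.1614%.
WACC = 0.3482 × 14.4694% + 0.0591 × 9.6000% + 0.5927 × 6.1614% = 9.2576%.

9.26%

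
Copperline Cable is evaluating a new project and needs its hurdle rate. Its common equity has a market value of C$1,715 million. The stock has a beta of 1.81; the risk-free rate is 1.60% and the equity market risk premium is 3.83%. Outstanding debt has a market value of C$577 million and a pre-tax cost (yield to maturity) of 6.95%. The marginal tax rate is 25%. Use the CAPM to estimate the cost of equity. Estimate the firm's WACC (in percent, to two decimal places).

Cost of equity via CAPM: Re = 1.6% + 1.81 × 3.83% = 8.5323%.
Total capital V = 1715 + 577 = 2292.
Equity: weight = 1715/2292 = 0.7483; cost = 8.5323%.
Debt: weight = 577/2292 = 0.2517; after-tax cost = 6.95% × (1 − 25%) = 5.2125%.
WACC = 0.7483 × 8.5323% + 0.2517 × 5.2125% = 7.6966%.

7.70%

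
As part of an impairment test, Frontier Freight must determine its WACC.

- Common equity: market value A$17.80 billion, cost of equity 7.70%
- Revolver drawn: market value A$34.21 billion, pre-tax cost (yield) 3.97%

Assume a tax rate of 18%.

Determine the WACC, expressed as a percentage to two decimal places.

Total capital V = 17.8 + 34.21 = 52.01.
Equity: weight = 17.8/52.01 = 0.3422; cost = 7.7%.
Revolver drawn: weight = 34.21/52.01 = 0.6578; after-tax cost = 3.97% × (1 − 18%) = 3.2554%.
WACC = 0.3422 × 7.7000% + 0.6578 × 3.2554% = 4.7765%.

4.78%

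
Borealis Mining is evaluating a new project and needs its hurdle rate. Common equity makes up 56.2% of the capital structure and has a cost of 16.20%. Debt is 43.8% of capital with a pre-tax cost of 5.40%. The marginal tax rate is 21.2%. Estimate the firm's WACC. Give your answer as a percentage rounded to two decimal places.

After-tax cost of debt = 5.4% × (1 − 21.2%) = 4.2552%.
WACC = 0.562 × 16.2000% + 0.438 × 4.2552% = 10.9682%.

10.97%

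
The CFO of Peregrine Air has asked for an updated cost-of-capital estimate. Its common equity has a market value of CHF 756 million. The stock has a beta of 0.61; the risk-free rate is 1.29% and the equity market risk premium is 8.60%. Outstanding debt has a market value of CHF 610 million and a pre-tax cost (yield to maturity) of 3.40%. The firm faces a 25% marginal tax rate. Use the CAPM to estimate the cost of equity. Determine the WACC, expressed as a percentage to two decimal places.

4.76%

Cost of equity via CAPM: Re = 1.29% + 0.61 × 8.6% = 6.5360%.
Total capital V = 756 + 610 = 1366.
Equity: weight = 756/1366 = 0.5534; cost = 6.536%.
Debt: weight = 610/1366 = 0.4466; after-tax cost = 3.4% × (1 − 25%) = 2.5500%.
WACC = 0.5534 × 6.5360% + 0.4466 × 2.5500% = 4.7560%.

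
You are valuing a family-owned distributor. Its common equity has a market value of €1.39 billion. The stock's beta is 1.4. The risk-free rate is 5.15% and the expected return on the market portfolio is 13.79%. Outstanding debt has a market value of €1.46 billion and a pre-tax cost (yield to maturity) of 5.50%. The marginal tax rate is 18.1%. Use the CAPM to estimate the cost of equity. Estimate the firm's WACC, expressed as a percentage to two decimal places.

Market risk premium = 13.79% − 5.15% = 8.64%.
Cost of equity via CAPM: Re = 5.15% + 1.4 × 8.64% = 17.2460%.
Total capital V = 1.39 + 1.46 = 2.85.
Equity: weight = 1.39/2.85 = 0.4877; cost = 17.246%.
Debt: weight = 1.46/2.85 = 0.5123; after-tax cost = 5.5% × (1 − 18.1%) = 4.5045%.
WACC = 0.4877 × 17.2460% + 0.5123 × 4.5045% = 10.7188%.

10.72%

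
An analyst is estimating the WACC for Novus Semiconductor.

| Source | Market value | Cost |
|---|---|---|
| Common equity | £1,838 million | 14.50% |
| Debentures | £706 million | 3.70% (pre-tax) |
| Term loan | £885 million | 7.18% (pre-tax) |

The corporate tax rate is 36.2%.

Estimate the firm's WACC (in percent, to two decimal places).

Total capital V = 1838 + 706 + 885 = 3429.
Equity: weight = 1838/3429 = 0.5360; cost = 14.5%.
Debentures: weight = 706/3429 = 0.2059; after-tax cost = 3.7% × (1 − 36.2%) = 2.3606%.
Term loan: weight = 885/3429 = 0.2581; after-tax cost = 7.18% × (1 − 36.2%) = 4.5808%.
WACC = 0.5360 × 14.5000% + 0.2059 × 2.3606% + 0.2581 × 4.5808% = 9.4405%.

9.44%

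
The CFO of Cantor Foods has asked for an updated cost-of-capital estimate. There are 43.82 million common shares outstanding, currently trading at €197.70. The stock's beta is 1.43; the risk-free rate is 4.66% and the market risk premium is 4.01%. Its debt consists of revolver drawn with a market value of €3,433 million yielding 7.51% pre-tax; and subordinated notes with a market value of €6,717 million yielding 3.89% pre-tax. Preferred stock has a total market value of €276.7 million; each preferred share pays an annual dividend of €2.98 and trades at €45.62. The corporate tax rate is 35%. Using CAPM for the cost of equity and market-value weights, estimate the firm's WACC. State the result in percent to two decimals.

Cost of equity via CAPM: Re = 4.66% + 1.43 × 4.01% = 10.3943%.
Cost of preferred: Rp = 2.98 / 45.62 = 6.5322%.
Market value of equity E = 197.7 × 43.82m = 8663.214m.
Total capital V = 8663.214 + 276.7 + 3433 + 6717 = 19089.914.
Equity: weight = 8663.214/19089.914 = 0.4538; cost = 10.3943%.
Preferred: weight = 276.7/19089.914 = 0.0145; cost = 6.5322%.
Revolver drawn: weight = 3433/19089.914 = 0.1798; after-tax cost = 7.51% × (1 − 35%) = 4.8815%.
Subordinated notes: weight = 6717/19089.914 = 0.3519; after-tax cost = 3.89% × (1 − 35%) = 2.5285%.
WACC = 0.4538 × 10.3943% + 0.0145 × 6.5322% + 0.1798 × 4.8815% + 0.3519 × 2.5285% = 6.5793%.

6.58%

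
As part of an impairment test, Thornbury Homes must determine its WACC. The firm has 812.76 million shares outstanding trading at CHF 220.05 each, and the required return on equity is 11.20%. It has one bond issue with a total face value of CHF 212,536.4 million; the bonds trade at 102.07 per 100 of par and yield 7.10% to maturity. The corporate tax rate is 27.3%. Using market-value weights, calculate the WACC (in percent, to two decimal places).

Market value of equity E = 220.05 × 812.76m = 178847.838m. Market value of debt D = 212536.4m × 102.07/100 = 216935.90348m.
Total capital V = 178847.838 + 216935.90348 = 395783.74148.
Equity: weight = 178847.838/395783.74148 = 0.4519; cost = 11.2%.
Bonds outstanding: weight = 216935.90348/395783.74148 = 0.5481; after-tax cost = 7.1% × (1 − 27.3%) = 5.1617%.
WACC = 0.4519 × 11.2000% + 0.5481 × 5.1617% = 7.8903%.

7.89%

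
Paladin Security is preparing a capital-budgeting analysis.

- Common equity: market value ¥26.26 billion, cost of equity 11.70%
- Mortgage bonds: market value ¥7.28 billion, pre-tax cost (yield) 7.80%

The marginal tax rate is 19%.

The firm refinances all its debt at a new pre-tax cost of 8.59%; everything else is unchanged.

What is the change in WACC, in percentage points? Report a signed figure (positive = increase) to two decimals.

Current WACC:
Total capital V = 26.26 + 7.28 = 33.54.
Equity: weight = 26.26/33.54 = 0.7829; cost = 11.7%.
Mortgage bonds: weight = 7.28/33.54 = 0.2171; after-tax cost = 7.8% × (1 − 19%) = 6.3180%.
WACC = 0.7829 × 11.7000% + 0.2171 × 6.3180% = 10.5318%.
After the change:
Total capital V = 26.26 + 7.28 = 33.54.
Equity: weight = 26.26/33.54 = 0.7829; cost = 11.7%.
Mortgage bonds: weight = 7.28/33.54 = 0.2171; after-tax cost = 8.59% × (1 − 19%) = 6.9579%.
WACC = 0.7829 × 11.7000% + 0.2171 × 6.9579% = 10.6707%.
Change in WACC = 10.6707% − 10.5318% = 0.1389 pp.

+0.14 pp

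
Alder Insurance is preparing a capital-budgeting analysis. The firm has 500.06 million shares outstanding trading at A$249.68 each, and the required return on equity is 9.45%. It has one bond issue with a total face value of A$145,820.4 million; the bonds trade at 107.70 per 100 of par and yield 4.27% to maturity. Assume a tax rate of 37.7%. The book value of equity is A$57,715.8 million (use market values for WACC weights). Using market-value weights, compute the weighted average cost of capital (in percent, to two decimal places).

Market value of equity E = 249.68 × 500.06m = 124854.9808m. Market value of debt D = 145820.4m × 107.7/100 = 157048.5708m.
Total capital V = 124854.9808 + 157048.5708 = 281903.5516.
Equity: weight = 124854.9808/281903.5516 = 0.4429; cost = 9.45%.
Bonds outstanding: weight = 157048.5708/281903.5516 = 0.5571; after-tax cost = 4.27% × (1 − 37.7%) = 2.6602%.
WACC = 0.4429 × 9.4500% + 0.5571 × 2.6602% = 5.6674%.

5.67%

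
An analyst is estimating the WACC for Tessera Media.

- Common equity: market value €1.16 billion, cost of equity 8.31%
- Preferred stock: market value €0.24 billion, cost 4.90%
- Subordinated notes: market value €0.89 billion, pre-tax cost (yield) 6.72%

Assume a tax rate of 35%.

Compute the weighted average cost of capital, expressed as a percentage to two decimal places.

6.42%

Total capital V = 1.16 + 0.24 + 0.89 = 2.29.
Equity: weight = 1.16/2.29 = 0.5066; cost = 8.31%.
Preferred: weight = 0.24/2.29 = 0.1048; cost = 4.9%.
Subordinated notes: weight = 0.89/2.29 = 0.3886; after-tax cost = 6.72% × (1 − 35%) = 4.3680%.
WACC = 0.5066 × 8.3100% + 0.1048 × 4.9000% + 0.3886 × 4.3680% = 6.4206%.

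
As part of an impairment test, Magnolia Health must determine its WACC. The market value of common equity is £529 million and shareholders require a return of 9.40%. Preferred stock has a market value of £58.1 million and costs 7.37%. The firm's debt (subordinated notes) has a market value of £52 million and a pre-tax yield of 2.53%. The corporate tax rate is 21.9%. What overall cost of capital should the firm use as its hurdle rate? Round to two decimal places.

8.61%

Total capital V = 529 + 58.1 + 52 = 639.1.
Equity: weight = 529/639.1 = 0.8277; cost = 9.4%.
Preferred: weight = 58.1/639.1 = 0.0909; cost = 7.37%.
Subordinated notes: weight = 52/639.1 = 0.0814; after-tax cost = 2.53% × (1 − 21.9%) = 1.9759%.
WACC = 0.8277 × 9.4000% + 0.0909 × 7.3700% + 0.0814 × 1.9759% = 8.6114%.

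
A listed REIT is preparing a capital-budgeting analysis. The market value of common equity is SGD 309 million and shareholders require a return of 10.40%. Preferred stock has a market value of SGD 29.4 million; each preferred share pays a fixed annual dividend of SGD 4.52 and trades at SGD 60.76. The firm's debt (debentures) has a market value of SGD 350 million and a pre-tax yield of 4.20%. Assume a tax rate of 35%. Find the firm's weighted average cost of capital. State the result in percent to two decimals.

Cost of preferred: Rp = 4.52 / 60.76 = 7.4391%.
Total capital V = 309 + 29.4 + 350 = 688.4.
Equity: weight = 309/688.4 = 0.4489; cost = 10.4%.
Preferred: weight = 29.4/688.4 = 0.0427; cost = 7.4391%.
Debentures: weight = 350/688.4 = 0.5084; after-tax cost = 4.2% × (1 − 35%) = 2.7300%.
WACC = 0.4489 × 10.4000% + 0.0427 × 7.4391% + 0.5084 × 2.7300% = 6.3739%.

6.37%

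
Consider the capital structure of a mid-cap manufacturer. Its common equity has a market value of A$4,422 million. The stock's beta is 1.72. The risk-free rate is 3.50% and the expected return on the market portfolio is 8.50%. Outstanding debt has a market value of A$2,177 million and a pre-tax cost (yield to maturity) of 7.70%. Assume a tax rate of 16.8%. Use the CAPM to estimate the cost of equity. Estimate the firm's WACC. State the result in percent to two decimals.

10.22%

Market risk premium = 8.5% − 3.5% = 5.0%.
Cost of equity via CAPM: Re = 3.5% + 1.72 × 5.0% = 12.1000%.
Total capital V = 4422 + 2177 = 6599.
Equity: weight = 4422/6599 = 0.6701; cost = 12.1%.
Debt: weight = 2177/6599 = 0.3299; after-tax cost = 7.7% × (1 − 16.8%) = 6.4064%.
WACC = 0.6701 × 12.1000% + 0.3299 × 6.4064% = 10.2217%.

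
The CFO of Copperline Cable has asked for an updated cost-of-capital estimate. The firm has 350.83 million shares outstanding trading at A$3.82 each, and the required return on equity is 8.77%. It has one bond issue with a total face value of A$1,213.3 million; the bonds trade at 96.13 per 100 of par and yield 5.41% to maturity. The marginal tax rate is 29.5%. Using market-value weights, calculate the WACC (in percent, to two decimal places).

Market value of equity E = 3.82 × 350.83m = 1340.1706m. Market value of debt D = 1213.3m × 96.13/100 = 1166.34529m.
Total capital V = 1340.1706 + 1166.34529 = 2506.51589.
Equity: weight = 1340.1706/2506.51589 = 0.5347; cost = 8.77%.
Bonds outstanding: weight = 1166.34529/2506.51589 = 0.4653; after-tax cost = 5.41% × (1 − 29.5%) = 3.8141%.
WACC = 0.5347 × 8.7700% + 0.4653 × 3.8141% = 6.4639%.

6.46%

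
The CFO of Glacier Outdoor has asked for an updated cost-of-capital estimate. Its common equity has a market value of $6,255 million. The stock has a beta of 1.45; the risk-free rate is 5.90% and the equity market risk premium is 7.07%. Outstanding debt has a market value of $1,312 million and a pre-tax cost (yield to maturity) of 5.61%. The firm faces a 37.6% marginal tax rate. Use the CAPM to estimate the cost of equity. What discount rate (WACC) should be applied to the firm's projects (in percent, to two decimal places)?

Cost of equity via CAPM: Re = 5.9% + 1.45 × 7.07% = 16.1515%.
Total capital V = 6255 + 1312 = 7567.
Equity: weight = 6255/7567 = 0.8266; cost = 16.1515%.
Debt: weight = 1312/7567 = 0.1734; after-tax cost = 5.61% × (1 − 37.6%) = 3.5006%.
WACC = 0.8266 × 16.1515% + 0.1734 × 3.5006% = 13.9580%.

13.96%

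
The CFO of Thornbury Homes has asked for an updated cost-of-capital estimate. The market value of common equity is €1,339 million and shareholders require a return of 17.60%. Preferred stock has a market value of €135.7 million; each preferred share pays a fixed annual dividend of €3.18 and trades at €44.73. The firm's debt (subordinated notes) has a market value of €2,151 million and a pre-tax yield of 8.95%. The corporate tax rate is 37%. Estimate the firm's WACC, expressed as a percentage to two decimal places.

10.11%

Cost of preferred: Rp = 3.18 / 44.73 = 7.1093%.
Total capital V = 1339 + 135.7 + 2151 = 3625.7.
Equity: weight = 1339/3625.7 = 0.3693; cost = 17.6%.
Preferred: weight = 135.7/3625.7 = 0.0374; cost = 7.1093%.
Subordinated notes: weight = 2151/3625.7 = 0.5933; after-tax cost = 8.95% × (1 − 37%) = 5.6385%.
WACC = 0.3693 × 17.6000% + 0.0374 × 7.1093% + 0.5933 × 5.6385% = 10.1110%.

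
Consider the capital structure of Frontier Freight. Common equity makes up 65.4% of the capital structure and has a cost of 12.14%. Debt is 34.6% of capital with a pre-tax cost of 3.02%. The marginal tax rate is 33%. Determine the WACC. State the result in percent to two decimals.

After-tax cost of debt = 3.02% × (1 − 33%) = 2.0234%.
WACC = 0.654 × 12.1400% + 0.346 × 2.0234% = 8.6397%.

8.64%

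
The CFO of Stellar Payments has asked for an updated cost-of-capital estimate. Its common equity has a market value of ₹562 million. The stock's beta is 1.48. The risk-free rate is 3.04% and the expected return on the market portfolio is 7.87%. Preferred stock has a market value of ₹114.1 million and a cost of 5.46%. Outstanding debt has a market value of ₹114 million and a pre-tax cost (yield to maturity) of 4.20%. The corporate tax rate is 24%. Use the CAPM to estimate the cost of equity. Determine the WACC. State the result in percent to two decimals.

8.50%

Market risk premium = 7.87% − 3.04% = 4.83%.
Cost of equity via CAPM: Re = 3.04% + 1.48 × 4.83% = 10.1884%.
Total capital V = 562 + 114.1 + 114 = 790.1.
Equity: weight = 562/790.1 = 0.7113; cost = 10.1884%.
Preferred: weight = 114.1/790.1 = 0.1444; cost = 5.46%.
Debt: weight = 114/790.1 = 0.1443; after-tax cost = 4.2% × (1 − 24%) = 3.1920%.
WACC = 0.7113 × 10.1884% + 0.1444 × 5.4600% + 0.1443 × 3.1920% = 8.4961%.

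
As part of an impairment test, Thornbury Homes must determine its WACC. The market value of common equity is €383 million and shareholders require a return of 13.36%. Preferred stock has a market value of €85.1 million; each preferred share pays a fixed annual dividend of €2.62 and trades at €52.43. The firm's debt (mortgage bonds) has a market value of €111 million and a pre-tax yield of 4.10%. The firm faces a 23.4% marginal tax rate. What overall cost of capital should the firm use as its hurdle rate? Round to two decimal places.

10.17%

Cost of preferred: Rp = 2.62 / 52.43 = 4.9971%.
Total capital V = 383 + 85.1 + 111 = 579.1.
Equity: weight = 383/579.1 = 0.6614; cost = 13.36%.
Preferred: weight = 85.1/579.1 = 0.1470; cost = 4.9971%.
Mortgage bonds: weight = 111/579.1 = 0.1917; after-tax cost = 4.1% × (1 − 23.4%) = 3.1406%.
WACC = 0.6614 × 13.3600% + 0.1470 × 4.9971% + 0.1917 × 3.1406% = 10.1722%.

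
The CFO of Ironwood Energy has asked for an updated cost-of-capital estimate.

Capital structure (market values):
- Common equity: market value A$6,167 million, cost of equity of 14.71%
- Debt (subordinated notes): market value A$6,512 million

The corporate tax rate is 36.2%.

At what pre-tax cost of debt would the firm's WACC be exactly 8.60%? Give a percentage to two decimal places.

4.41%

Total capital V = 6167 + 6512 = 12679.
Equity weight = 6167/12679 = 0.4864.
Subordinated notes weight = 6512/12679 = 0.5136.
Equity contribution = 0.4864 × 14.71% = 7.1549%.
Remaining for debt = 8.6% − 7.1549% = 1.4451%.
Rd × (1 − 36.2%) × 0.5136 = 1.4451%  ⇒  Rd = 4.4102%.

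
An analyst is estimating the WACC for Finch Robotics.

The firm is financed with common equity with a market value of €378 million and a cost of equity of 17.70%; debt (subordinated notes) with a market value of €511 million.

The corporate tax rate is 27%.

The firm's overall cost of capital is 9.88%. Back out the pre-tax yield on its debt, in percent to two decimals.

Total capital V = 378 + 511 = 889.
Equity weight = 378/889 = 0.4252.
Subordinated notes weight = 511/889 = 0.5748.
Equity contribution = 0.4252 × 17.7% = 7.5260%.
Remaining for debt = 9.88% − 7.5260% = 2.3540%.
Rd × (1 − 27%) × 0.5748 = 2.3540%  ⇒  Rd = 5.6101%.

5.61%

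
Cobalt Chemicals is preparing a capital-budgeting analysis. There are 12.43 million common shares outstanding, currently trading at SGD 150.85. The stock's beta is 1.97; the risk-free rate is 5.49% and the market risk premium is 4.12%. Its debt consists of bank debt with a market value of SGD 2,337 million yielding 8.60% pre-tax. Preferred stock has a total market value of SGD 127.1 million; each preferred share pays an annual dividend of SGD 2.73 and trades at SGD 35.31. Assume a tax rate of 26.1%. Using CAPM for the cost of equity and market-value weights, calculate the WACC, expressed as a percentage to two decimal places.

9.53%

Cost of equity via CAPM: Re = 5.49% + 1.97 × 4.12% = 13.6064%.
Cost of preferred: Rp = 2.73 / 35.31 = 7.7315%.
Market value of equity E = 150.85 × 12.43m = 1875.0655m.
Total capital V = 1875.0655 + 127.1 + 2337 = 4339.1655.
Equity: weight = 1875.0655/4339.1655 = 0.4321; cost = 13.6064%.
Preferred: weight = 127.1/4339.1655 = 0.0293; cost = 7.7315%.
Bank debt: weight = 2337/4339.1655 = 0.5386; after-tax cost = 8.6% × (1 − 26.1%) = 6.3554%.
WACC = 0.4321 × 13.6064% + 0.0293 × 7.7315% + 0.5386 × 6.3554% = 9.5291%.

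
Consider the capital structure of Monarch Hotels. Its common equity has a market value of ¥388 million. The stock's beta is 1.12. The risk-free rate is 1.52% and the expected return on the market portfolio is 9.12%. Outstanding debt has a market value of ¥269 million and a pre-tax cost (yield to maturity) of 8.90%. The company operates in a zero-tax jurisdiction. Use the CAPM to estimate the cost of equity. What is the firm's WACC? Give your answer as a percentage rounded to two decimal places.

Market risk premium = 9.12% − 1.52% = 7.6%.
Cost of equity via CAPM: Re = 1.52% + 1.12 × 7.6% = 10.0320%.
Total capital V = 388 + 269 = 657.
Equity: weight = 388/657 = 0.5906; cost = 10.032%.
Debt: weight = 269/657 = 0.4094; after-tax cost = 8.9% × (1 − 0%) = 8.9000%.
WACC = 0.5906 × 10.0320% + 0.4094 × 8.9000% = 9.5685%.

9.57%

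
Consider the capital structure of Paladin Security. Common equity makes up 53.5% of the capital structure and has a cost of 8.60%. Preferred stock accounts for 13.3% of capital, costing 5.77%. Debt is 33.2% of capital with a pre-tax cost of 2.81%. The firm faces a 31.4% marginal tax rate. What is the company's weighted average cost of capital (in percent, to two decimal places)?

6.01%

After-tax cost of debt = 2.81% × (1 − 31.4%) = 1.9277%.
WACC = 0.535 × 8.6000% + 0.133 × 5.7700% + 0.332 × 1.9277% = 6.0084%.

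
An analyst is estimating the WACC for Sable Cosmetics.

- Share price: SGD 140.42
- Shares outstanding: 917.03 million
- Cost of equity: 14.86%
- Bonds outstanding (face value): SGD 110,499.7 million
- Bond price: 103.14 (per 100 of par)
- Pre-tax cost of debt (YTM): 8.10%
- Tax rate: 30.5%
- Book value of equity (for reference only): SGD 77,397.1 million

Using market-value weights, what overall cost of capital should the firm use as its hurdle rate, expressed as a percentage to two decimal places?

10.53%

Market value of equity E = 140.42 × 917.03m = 128769.3526m. Market value of debt D = 110499.7m × 103.14/100 = 113969.39058m.
Total capital V = 128769.3526 + 113969.39058 = 242738.74318.
Equity: weight = 128769.3526/242738.74318 = 0.5305; cost = 14.86%.
Bonds outstanding: weight = 113969.39058/242738.74318 = 0.4695; after-tax cost = 8.1% × (1 − 30.5%) = 5.6295%.
WACC = 0.5305 × 14.8600% + 0.4695 × 5.6295% = 10.5261%.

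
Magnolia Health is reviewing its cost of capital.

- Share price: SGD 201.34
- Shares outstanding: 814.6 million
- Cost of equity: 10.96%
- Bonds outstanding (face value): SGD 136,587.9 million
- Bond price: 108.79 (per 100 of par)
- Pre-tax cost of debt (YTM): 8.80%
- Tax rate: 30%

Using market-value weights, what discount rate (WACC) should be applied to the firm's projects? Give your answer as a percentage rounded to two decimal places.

8.68%

Market value of equity E = 201.34 × 814.6m = 164011.564m. Market value of debt D = 136587.9m × 108.79/100 = 148593.97641m.
Total capital V = 164011.564 + 148593.97641 = 312605.54041.
Equity: weight = 164011.564/312605.54041 = 0.5247; cost = 10.96%.
Bonds outstanding: weight = 148593.97641/312605.54041 = 0.4753; after-tax cost = 8.8% × (1 − 30%) = 6.1600%.
WACC = 0.5247 × 10.9600% + 0.4753 × 6.1600% = 8.6784%.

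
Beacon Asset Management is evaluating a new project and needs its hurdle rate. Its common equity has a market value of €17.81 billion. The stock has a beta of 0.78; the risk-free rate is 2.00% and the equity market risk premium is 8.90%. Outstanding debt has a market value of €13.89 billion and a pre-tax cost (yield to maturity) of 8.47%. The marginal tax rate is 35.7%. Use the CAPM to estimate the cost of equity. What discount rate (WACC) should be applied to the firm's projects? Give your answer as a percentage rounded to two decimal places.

Cost of equity via CAPM: Re = 2.0% + 0.78 × 8.9% = 8.9420%.
Total capital V = 17.81 + 13.89 = 31.7.
Equity: weight = 17.81/31.7 = 0.5618; cost = 8.942%.
Debt: weight = 13.89/31.7 = 0.4382; after-tax cost = 8.47% × (1 − 35.7%) = 5.4462%.
WACC = 0.5618 × 8.9420% + 0.4382 × 5.4462% = 7.4102%.

7.41%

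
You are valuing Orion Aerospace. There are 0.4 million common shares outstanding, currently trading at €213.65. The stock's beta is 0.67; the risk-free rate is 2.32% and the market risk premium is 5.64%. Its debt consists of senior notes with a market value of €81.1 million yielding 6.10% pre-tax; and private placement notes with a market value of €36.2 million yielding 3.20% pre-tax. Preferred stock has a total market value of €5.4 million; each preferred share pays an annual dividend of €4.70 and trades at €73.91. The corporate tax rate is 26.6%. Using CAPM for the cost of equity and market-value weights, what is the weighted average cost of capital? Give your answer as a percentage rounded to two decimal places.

4.82%

Cost of equity via CAPM: Re = 2.32% + 0.67 × 5.64% = 6.0988%.
Cost of preferred: Rp = 4.7 / 73.91 = 6.3591%.
Market value of equity E = 213.65 × 0.4m = 85.46m.
Total capital V = 85.46 + 5.4 + 81.1 + 36.2 = 208.16.
Equity: weight = 85.46/208.16 = 0.4105; cost = 6.0988%.
Preferred: weight = 5.4/208.16 = 0.0259; cost = 6.3591%.
Senior notes: weight = 81.1/208.16 = 0.3896; after-tax cost = 6.1% × (1 − 26.6%) = 4.4774%.
Private placement notes: weight = 36.2/208.16 = 0.1739; after-tax cost = 3.2% × (1 − 26.6%) = 2.3488%.
WACC = 0.4105 × 6.0988% + 0.0259 × 6.3591% + 0.3896 × 4.4774% + 0.1739 × 2.3488% = 4.8217%.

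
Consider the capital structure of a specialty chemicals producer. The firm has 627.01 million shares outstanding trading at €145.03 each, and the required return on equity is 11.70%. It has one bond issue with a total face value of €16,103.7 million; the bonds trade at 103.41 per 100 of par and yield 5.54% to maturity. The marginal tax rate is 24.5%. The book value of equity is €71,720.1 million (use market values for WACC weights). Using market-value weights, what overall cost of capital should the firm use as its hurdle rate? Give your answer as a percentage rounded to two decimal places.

10.54%

Market value of equity E = 145.03 × 627.01m = 90935.2603m. Market value of debt D = 16103.7m × 103.41/100 = 16652.83617m.
Total capital V = 90935.2603 + 16652.83617 = 107588.09647.
Equity: weight = 90935.2603/107588.09647 = 0.8452; cost = 11.7%.
Bonds outstanding: weight = 16652.83617/107588.09647 = 0.1548; after-tax cost = 5.54% × (1 − 24.5%) = 4.1827%.
WACC = 0.8452 × 11.7000% + 0.1548 × 4.1827% = 10.5364%.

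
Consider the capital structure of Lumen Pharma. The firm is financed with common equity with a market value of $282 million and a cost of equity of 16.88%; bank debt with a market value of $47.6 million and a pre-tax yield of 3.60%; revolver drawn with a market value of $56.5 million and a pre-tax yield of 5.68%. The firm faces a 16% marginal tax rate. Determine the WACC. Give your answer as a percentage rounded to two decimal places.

13.40%

Total capital V = 282 + 47.6 + 56.5 = 386.1.
Equity: weight = 282/386.1 = 0.7304; cost = 16.88%.
Bank debt: weight = 47.6/386.1 = 0.1233; after-tax cost = 3.6% × (1 − 16%) = 3.0240%.
Revolver drawn: weight = 56.5/386.1 = 0.1463; after-tax cost = 5.68% × (1 − 16%) = 4.7712%.
WACC = 0.7304 × 16.8800% + 0.1233 × 3.0240% + 0.1463 × 4.7712% = 13.3998%.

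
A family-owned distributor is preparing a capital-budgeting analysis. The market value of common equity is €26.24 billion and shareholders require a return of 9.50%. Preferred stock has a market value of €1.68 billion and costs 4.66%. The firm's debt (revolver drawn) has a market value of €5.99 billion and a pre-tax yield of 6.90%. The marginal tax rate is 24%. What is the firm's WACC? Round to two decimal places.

Total capital V = 26.24 + 1.68 + 5.99 = 33.91.
Equity: weight = 26.24/33.91 = 0.7738; cost = 9.5%.
Preferred: weight = 1.68/33.91 = 0.0495; cost = 4.66%.
Revolver drawn: weight = 5.99/33.91 = 0.1766; after-tax cost = 6.9% × (1 − 24%) = 5.2440%.
WACC = 0.7738 × 9.5000% + 0.0495 × 4.6600% + 0.1766 × 5.2440% = 8.5084%.

8.51%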